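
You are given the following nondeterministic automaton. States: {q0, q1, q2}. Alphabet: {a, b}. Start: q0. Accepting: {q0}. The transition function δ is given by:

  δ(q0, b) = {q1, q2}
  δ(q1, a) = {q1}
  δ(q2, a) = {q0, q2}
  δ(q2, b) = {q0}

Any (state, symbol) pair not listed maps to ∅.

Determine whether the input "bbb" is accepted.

Start in {q0}.
Read 'b': q0→{q1, q2}; now {q1, q2}.
Read 'b': q1→∅, q2→{q0}; now {q0}.
Read 'b': q0→{q1, q2}; now {q1, q2}.
The final set {q1, q2} contains no accepting state.

No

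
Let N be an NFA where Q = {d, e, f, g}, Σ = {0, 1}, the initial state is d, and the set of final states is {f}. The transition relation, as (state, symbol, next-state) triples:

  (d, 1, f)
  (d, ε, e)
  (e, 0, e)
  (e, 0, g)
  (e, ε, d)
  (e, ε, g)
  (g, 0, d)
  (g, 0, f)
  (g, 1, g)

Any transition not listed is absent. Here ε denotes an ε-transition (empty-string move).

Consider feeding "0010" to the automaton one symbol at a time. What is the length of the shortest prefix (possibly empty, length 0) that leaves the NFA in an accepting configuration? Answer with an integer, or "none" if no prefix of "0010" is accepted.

Start: ε-closure({d}) = {d, e, g}.
Read '0': {d, e, g} → {d, e, f, g}.
None of the earlier sets intersect F, but {d, e, f, g} does.

1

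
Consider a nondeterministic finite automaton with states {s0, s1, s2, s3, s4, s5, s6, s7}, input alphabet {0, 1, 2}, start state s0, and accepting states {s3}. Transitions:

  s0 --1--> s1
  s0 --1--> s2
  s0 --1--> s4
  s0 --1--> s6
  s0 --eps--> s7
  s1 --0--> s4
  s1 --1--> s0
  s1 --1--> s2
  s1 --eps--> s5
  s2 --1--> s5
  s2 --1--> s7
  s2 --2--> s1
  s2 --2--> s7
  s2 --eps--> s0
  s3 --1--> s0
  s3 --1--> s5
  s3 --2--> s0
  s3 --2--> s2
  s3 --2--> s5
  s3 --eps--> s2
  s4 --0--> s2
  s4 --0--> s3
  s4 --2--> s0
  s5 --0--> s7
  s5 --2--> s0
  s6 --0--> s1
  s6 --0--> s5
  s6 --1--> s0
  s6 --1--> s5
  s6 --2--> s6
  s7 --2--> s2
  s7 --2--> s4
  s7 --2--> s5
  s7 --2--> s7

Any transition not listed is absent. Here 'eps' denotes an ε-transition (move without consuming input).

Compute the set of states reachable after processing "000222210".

∅

Start: ε-closure({s0}) = {s0, s7}.
Read '0': {s0, s7} → ∅.
The set is empty and remains empty for the remaining 8 symbols.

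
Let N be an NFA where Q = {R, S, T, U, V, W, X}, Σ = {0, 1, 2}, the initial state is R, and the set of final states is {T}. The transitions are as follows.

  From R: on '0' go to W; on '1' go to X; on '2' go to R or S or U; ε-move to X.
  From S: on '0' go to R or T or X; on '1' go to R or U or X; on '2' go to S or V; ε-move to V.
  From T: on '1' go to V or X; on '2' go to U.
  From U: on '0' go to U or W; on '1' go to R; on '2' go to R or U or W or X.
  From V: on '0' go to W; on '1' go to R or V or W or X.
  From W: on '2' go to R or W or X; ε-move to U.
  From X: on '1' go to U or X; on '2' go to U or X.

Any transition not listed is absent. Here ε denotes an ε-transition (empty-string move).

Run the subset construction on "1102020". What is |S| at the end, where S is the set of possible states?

Start: ε-closure({R}) = {R, X}.
Read '1': {R, X} → {U, X}.
Read '1': {U, X} → {R, U, X}.
Read '0': {R, U, X} → {U, W}.
Read '2': {U, W} → {R, U, W, X}.
Read '0': {R, U, W, X} → {U, W}.
Read '2': {U, W} → {R, U, W, X}.
Read '0': {R, U, W, X} → {U, W}.
That set has 2 states.

2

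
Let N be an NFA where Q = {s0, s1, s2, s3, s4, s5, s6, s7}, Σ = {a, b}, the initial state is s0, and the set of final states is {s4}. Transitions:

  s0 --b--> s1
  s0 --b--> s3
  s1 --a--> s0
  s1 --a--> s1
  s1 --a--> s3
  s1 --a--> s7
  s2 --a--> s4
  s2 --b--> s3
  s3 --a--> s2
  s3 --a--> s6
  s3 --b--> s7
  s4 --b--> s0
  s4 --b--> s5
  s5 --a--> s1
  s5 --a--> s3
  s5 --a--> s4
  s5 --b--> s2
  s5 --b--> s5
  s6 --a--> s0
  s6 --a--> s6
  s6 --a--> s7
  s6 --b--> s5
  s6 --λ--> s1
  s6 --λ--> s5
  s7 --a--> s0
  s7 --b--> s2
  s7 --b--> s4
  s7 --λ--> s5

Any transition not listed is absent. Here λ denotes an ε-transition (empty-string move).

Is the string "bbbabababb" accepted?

Yes

Start in {s0}.
Read 'b': s0→{s1, s3}; now {s1, s3}.
Read 'b': s1→∅, s3→{s7}; union {s7}; ε-closure = {s5, s7}.
Read 'b': s5→{s2, s5}, s7→{s2, s4}; now {s2, s4, s5}.
Read 'a': s2→{s4}, s4→∅, s5→{s1, s3, s4}; now {s1, s3, s4}.
Read 'b': s1→∅, s3→{s7}, s4→{s0, s5}; now {s0, s5, s7}.
Read 'a': s0→∅, s5→{s1, s3, s4}, s7→{s0}; now {s0, s1, s3, s4}.
Read 'b': s0→{s1, s3}, s1→∅, s3→{s7}, s4→{s0, s5}; now {s0, s1, s3, s5, s7}.
Read 'a': s0→∅, s1→{s0, s1, s3, s7}, s3→{s2, s6}, s5→{s1, s3, s4}, s7→{s0}; union {s0, s1, s2, s3, s4, s6, s7}; ε-closure = {s0, s1, s2, s3, s4, s5, s6, s7}.
Read 'b': s0→{s1, s3}, s1→∅, s2→{s3}, s3→{s7}, s4→{s0, s5}, s5→{s2, s5}, s6→{s5}, s7→{s2, s4}; now {s0, s1, s2, s3, s4, s5, s7}.
Read 'b': s0→{s1, s3}, s1→∅, s2→{s3}, s3→{s7}, s4→{s0, s5}, s5→{s2, s5}, s7→{s2, s4}; now {s0, s1, s2, s3, s4, s5, s7}.
The final set {s0, s1, s2, s3, s4, s5, s7} contains the accepting state s4.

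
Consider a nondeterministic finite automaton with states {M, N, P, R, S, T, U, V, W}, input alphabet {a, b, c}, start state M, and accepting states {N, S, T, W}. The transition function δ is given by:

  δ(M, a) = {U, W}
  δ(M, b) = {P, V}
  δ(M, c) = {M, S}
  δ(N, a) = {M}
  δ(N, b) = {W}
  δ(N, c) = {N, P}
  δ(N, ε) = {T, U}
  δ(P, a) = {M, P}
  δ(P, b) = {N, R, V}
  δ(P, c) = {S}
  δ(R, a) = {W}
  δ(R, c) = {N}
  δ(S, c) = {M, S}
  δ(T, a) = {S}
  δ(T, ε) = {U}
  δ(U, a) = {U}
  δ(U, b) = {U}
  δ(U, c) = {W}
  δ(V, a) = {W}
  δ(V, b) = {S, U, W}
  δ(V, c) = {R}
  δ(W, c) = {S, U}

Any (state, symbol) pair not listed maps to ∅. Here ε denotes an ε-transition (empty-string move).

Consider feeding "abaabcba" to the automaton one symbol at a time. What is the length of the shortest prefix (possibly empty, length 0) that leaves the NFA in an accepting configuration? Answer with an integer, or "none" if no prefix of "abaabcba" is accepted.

1

Start in {M}.
Read 'a': M→{U, W}; now {U, W}.
None of the earlier sets intersect F, but {U, W} does.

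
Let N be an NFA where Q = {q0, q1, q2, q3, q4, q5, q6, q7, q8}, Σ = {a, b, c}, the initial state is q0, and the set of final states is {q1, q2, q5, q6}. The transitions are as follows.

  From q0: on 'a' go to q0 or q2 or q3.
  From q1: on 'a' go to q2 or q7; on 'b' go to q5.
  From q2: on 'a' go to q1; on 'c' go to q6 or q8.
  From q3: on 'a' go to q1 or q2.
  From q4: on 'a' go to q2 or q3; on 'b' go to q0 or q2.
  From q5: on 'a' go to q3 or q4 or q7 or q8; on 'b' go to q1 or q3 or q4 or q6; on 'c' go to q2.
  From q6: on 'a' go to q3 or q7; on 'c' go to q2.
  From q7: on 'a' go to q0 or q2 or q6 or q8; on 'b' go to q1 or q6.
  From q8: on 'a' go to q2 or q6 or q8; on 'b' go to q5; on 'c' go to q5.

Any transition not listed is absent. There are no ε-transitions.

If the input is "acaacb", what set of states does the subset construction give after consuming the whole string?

{q1, q3, q4, q5, q6}

Start in {q0}.
Read 'a': {q0} → {q0, q2, q3}.
Read 'c': {q0, q2, q3} → {q6, q8}.
Read 'a': {q6, q8} → {q2, q3, q6, q7, q8}.
Read 'a': {q2, q3, q6, q7, q8} → {q0, q1, q2, q3, q6, q7, q8}.
Read 'c': {q0, q1, q2, q3, q6, q7, q8} → {q2, q5, q6, q8}.
Read 'b': {q2, q5, q6, q8} → {q1, q3, q4, q5, q6}.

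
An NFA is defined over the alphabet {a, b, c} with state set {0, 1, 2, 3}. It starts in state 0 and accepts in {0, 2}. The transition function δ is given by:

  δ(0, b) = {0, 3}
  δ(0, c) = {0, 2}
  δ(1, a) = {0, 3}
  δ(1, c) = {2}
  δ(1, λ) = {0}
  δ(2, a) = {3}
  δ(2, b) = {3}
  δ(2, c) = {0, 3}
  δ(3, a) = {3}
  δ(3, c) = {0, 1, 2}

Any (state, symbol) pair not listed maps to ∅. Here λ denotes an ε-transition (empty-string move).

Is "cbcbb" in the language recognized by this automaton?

Start in {0}.
Read 'c': {0} → {0, 2}.
Read 'b': {0, 2} → {0, 3}.
Read 'c': {0, 3} → {0, 1, 2}.
Read 'b': {0, 1, 2} → {0, 3}.
Read 'b': {0, 3} → {0, 3}.
The final set {0, 3} contains the accepting state 0.

Yes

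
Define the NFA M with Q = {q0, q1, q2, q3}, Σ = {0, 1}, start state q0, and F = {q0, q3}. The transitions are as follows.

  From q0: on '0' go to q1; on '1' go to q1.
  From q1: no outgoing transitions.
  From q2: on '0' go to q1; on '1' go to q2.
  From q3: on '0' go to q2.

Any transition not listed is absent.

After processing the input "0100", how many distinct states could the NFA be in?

Start in {q0}.
Read '0': q0→{q1}; now {q1}.
Read '1': q1→∅; now ∅.
The set is empty and remains empty for the remaining 2 symbols.
That set has 0 states.

0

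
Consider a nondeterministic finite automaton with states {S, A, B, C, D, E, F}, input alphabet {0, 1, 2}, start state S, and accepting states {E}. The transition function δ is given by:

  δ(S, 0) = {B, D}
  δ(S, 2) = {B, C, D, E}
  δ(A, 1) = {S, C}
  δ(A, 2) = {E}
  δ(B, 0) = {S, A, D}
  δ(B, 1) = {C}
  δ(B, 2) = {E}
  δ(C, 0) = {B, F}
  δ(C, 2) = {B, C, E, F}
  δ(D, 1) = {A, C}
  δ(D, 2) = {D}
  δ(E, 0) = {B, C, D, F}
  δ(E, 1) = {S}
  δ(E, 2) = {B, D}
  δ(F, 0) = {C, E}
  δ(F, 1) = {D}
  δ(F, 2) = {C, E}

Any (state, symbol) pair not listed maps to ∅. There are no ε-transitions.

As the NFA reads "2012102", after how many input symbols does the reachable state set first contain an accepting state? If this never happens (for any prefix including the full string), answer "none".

Start in {S}.
Read '2': S→{B, C, D, E}; now {B, C, D, E}.
None of the earlier sets intersect F, but {B, C, D, E} does.

1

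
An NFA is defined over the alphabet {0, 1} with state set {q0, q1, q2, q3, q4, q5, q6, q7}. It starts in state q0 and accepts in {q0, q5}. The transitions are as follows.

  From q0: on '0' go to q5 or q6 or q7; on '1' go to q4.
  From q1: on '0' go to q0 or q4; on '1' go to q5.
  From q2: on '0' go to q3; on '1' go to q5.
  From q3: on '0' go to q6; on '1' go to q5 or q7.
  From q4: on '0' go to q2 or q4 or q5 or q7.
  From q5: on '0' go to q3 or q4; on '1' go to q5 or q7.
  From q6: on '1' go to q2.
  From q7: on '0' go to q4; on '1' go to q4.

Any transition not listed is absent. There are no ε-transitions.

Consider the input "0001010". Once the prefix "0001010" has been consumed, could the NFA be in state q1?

Start in {q0}.
Read '0': {q0} → {q5, q6, q7}.
Read '0': {q5, q6, q7} → {q3, q4}.
Read '0': {q3, q4} → {q2, q4, q5, q6, q7}.
Read '1': {q2, q4, q5, q6, q7} → {q2, q4, q5, q7}.
Read '0': {q2, q4, q5, q7} → {q2, q3, q4, q5, q7}.
Read '1': {q2, q3, q4, q5, q7} → {q4, q5, q7}.
Read '0': {q4, q5, q7} → {q2, q3, q4, q5, q7}.
State q1 is not in {q2, q3, q4, q5, q7}.

No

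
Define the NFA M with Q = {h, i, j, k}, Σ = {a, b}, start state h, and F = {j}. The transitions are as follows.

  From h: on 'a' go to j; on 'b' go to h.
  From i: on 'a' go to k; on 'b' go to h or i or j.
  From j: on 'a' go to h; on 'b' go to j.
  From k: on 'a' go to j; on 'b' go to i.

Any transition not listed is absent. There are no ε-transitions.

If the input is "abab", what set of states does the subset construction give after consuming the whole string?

Start in {h}.
Read 'a': h→{j}; now {j}.
Read 'b': j→{j}; now {j}.
Read 'a': j→{h}; now {h}.
Read 'b': h→{h}; now {h}.

{h}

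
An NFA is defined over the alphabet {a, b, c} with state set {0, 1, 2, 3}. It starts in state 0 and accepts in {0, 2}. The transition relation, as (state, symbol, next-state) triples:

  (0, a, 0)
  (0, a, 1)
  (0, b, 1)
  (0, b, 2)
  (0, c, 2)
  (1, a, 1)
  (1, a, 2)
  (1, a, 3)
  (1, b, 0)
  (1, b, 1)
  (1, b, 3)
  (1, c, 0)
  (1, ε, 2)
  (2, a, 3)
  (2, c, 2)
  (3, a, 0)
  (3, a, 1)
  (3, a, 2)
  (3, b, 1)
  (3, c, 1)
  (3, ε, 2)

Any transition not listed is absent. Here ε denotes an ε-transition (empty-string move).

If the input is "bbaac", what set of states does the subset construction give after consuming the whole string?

Start in {0}.
Read 'b': 0→{1, 2}; now {1, 2}.
Read 'b': 1→{0, 1, 3}, 2→∅; union {0, 1, 3}; ε-closure = {0, 1, 2, 3}.
Read 'a': 0→{0, 1}, 1→{1, 2, 3}, 2→{3}, 3→{0, 1, 2}; now {0, 1, 2, 3}.
Read 'a': 0→{0, 1}, 1→{1, 2, 3}, 2→{3}, 3→{0, 1, 2}; now {0, 1, 2, 3}.
Read 'c': 0→{2}, 1→{0}, 2→{2}, 3→{1}; now {0, 1, 2}.

{0, 1, 2}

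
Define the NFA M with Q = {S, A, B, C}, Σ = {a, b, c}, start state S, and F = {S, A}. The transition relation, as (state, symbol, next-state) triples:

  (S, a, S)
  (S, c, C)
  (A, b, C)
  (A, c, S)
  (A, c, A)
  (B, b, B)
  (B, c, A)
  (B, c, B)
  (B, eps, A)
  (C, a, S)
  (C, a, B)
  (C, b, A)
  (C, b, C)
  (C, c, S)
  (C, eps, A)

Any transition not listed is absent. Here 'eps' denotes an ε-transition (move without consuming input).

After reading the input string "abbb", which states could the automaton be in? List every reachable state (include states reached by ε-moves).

∅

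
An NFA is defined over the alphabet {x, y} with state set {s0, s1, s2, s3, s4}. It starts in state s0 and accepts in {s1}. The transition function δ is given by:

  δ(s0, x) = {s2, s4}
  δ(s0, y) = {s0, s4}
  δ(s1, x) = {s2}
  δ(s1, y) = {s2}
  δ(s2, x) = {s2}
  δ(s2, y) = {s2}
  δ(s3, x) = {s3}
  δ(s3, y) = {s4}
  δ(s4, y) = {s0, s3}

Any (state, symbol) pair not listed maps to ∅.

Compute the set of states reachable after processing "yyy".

{s0, s3, s4}

Start in {s0}.
Read 'y': s0→{s0, s4}; now {s0, s4}.
Read 'y': s0→{s0, s4}, s4→{s0, s3}; now {s0, s3, s4}.
Read 'y': s0→{s0, s4}, s3→{s4}, s4→{s0, s3}; now {s0, s3, s4}.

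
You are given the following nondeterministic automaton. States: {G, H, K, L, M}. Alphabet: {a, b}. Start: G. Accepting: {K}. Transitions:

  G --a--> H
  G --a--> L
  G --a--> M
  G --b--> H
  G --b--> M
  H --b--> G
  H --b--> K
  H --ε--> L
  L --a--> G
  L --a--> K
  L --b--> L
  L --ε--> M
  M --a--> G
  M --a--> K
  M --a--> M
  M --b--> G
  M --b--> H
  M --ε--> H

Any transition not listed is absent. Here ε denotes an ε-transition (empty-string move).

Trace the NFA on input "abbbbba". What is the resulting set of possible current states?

{G, H, K, L, M}

Start in {G}.
Read 'a': G→{H, L, M}; now {H, L, M}.
Read 'b': H→{G, K}, L→{L}, M→{G, H}; union {G, H, K, L}; ε-closure = {G, H, K, L, M}.
Read 'b': G→{H, M}, H→{G, K}, K→∅, L→{L}, M→{G, H}; now {G, H, K, L, M}.
Read 'b': G→{H, M}, H→{G, K}, K→∅, L→{L}, M→{G, H}; now {G, H, K, L, M}.
Read 'b': G→{H, M}, H→{G, K}, K→∅, L→{L}, M→{G, H}; now {G, H, K, L, M}.
Read 'b': G→{H, M}, H→{G, K}, K→∅, L→{L}, M→{G, H}; now {G, H, K, L, M}.
Read 'a': G→{H, L, M}, H→∅, K→∅, L→{G, K}, M→{G, K, M}; now {G, H, K, L, M}.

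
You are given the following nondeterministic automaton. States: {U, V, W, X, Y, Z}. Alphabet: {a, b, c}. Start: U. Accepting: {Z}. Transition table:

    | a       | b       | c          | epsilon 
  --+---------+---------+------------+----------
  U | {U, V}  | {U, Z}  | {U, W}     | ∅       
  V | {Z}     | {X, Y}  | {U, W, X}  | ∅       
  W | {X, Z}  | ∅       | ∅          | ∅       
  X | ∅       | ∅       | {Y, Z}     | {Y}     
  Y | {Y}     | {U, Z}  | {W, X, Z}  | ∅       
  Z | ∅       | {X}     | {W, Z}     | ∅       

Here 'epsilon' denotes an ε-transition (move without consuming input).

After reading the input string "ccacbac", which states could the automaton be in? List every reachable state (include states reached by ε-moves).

Start in {U}.
Read 'c': U→{U, W}; now {U, W}.
Read 'c': U→{U, W}, W→∅; now {U, W}.
Read 'a': U→{U, V}, W→{X, Z}; union {U, V, X, Z}; ε-closure = {U, V, X, Y, Z}.
Read 'c': U→{U, W}, V→{U, W, X}, X→{Y, Z}, Y→{W, X, Z}, Z→{W, Z}; now {U, W, X, Y, Z}.
Read 'b': U→{U, Z}, W→∅, X→∅, Y→{U, Z}, Z→{X}; union {U, X, Z}; ε-closure = {U, X, Y, Z}.
Read 'a': U→{U, V}, X→∅, Y→{Y}, Z→∅; now {U, V, Y}.
Read 'c': U→{U, W}, V→{U, W, X}, Y→{W, X, Z}; union {U, W, X, Z}; ε-closure = {U, W, X, Y, Z}.

{U, W, X, Y, Z}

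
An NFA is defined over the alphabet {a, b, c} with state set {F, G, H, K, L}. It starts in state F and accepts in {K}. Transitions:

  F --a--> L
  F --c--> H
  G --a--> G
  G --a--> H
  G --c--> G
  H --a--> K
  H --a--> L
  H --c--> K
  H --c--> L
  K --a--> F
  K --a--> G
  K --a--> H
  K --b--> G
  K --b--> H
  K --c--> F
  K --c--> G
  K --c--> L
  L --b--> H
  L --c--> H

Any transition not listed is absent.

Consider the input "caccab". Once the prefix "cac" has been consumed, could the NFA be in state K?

No

Start in {F}.
Read 'c': {F} → {H}.
Read 'a': {H} → {K, L}.
Read 'c': {K, L} → {F, G, H, L}.
State K is not in {F, G, H, L}.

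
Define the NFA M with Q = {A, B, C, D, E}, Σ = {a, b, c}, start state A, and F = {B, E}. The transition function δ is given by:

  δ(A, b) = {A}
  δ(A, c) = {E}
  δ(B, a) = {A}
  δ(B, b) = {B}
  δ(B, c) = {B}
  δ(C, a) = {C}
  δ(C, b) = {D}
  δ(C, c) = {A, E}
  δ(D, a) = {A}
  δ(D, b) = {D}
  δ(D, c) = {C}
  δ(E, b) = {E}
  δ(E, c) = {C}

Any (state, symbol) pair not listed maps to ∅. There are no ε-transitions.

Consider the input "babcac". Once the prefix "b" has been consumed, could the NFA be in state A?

Yes

Start in {A}.
Read 'b': A→{A}; now {A}.
State A is in {A}.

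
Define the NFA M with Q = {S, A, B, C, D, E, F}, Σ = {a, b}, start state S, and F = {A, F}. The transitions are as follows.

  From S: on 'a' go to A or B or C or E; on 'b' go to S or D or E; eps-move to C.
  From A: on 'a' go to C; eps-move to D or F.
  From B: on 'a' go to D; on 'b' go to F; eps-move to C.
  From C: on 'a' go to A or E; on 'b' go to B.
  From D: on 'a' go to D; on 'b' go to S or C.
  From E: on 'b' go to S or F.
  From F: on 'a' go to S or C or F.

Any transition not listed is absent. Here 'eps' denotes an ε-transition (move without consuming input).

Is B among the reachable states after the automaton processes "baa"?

No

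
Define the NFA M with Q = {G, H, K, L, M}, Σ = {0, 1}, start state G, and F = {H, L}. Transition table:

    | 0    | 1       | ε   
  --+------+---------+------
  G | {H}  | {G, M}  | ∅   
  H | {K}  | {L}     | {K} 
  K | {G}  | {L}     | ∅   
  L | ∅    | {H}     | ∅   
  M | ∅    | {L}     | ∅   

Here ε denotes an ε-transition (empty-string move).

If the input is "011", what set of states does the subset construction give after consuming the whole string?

{H, K}

Start in {G}.
Read '0': {G} → {H, K}.
Read '1': {H, K} → {L}.
Read '1': {L} → {H, K}.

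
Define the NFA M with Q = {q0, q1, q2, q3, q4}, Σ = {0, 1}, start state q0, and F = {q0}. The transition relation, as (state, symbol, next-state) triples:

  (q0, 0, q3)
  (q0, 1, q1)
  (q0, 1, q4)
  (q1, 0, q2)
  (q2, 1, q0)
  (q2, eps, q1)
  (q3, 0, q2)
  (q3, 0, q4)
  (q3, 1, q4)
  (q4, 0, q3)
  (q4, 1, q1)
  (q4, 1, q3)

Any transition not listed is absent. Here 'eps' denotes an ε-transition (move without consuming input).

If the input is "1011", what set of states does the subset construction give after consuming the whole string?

Start in {q0}.
Read '1': q0→{q1, q4}; now {q1, q4}.
Read '0': q1→{q2}, q4→{q3}; union {q2, q3}; ε-closure = {q1, q2, q3}.
Read '1': q1→∅, q2→{q0}, q3→{q4}; now {q0, q4}.
Read '1': q0→{q1, q4}, q4→{q1, q3}; now {q1, q3, q4}.

{q1, q3, q4}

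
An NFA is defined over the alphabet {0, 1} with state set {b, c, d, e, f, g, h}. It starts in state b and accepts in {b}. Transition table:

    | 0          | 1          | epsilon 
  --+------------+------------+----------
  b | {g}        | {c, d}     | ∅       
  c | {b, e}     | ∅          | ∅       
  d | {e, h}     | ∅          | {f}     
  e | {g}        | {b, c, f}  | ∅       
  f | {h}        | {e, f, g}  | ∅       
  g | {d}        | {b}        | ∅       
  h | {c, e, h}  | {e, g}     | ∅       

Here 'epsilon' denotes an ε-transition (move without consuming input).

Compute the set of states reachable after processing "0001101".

{b, c, d, e, f, g}

Start in {b}.
Read '0': b→{g}; now {g}.
Read '0': g→{d}; union {d}; ε-closure = {d, f}.
Read '0': d→{e, h}, f→{h}; now {e, h}.
Read '1': e→{b, c, f}, h→{e, g}; now {b, c, e, f, g}.
Read '1': b→{c, d}, c→∅, e→{b, c, f}, f→{e, f, g}, g→{b}; now {b, c, d, e, f, g}.
Read '0': b→{g}, c→{b, e}, d→{e, h}, e→{g}, f→{h}, g→{d}; union {b, d, e, g, h}; ε-closure = {b, d, e, f, g, h}.
Read '1': b→{c, d}, d→∅, e→{b, c, f}, f→{e, f, g}, g→{b}, h→{e, g}; now {b, c, d, e, f, g}.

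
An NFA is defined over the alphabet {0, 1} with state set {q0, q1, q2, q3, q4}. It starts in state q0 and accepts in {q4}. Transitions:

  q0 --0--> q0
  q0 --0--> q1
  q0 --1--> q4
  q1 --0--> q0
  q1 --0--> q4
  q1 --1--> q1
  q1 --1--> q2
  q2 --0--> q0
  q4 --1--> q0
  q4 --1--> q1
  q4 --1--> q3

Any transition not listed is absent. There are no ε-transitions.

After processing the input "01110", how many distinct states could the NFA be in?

Start in {q0}.
Read '0': q0→{q0, q1}; now {q0, q1}.
Read '1': q0→{q4}, q1→{q1, q2}; now {q1, q2, q4}.
Read '1': q1→{q1, q2}, q2→∅, q4→{q0, q1, q3}; now {q0, q1, q2, q3}.
Read '1': q0→{q4}, q1→{q1, q2}, q2→∅, q3→∅; now {q1, q2, q4}.
Read '0': q1→{q0, q4}, q2→{q0}, q4→∅; now {q0, q4}.
That set has 2 states.

2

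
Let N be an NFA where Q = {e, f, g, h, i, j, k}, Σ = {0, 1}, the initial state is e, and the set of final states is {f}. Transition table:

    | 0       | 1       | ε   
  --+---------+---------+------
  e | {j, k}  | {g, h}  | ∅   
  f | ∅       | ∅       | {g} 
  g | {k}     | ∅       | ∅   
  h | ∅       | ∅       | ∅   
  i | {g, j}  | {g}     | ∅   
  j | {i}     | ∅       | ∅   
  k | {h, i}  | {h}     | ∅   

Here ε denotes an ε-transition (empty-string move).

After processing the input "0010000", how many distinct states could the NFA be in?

Start in {e}.
Read '0': e→{j, k}; now {j, k}.
Read '0': j→{i}, k→{h, i}; now {h, i}.
Read '1': h→∅, i→{g}; now {g}.
Read '0': g→{k}; now {k}.
Read '0': k→{h, i}; now {h, i}.
Read '0': h→∅, i→{g, j}; now {g, j}.
Read '0': g→{k}, j→{i}; now {i, k}.
That set has 2 states.

2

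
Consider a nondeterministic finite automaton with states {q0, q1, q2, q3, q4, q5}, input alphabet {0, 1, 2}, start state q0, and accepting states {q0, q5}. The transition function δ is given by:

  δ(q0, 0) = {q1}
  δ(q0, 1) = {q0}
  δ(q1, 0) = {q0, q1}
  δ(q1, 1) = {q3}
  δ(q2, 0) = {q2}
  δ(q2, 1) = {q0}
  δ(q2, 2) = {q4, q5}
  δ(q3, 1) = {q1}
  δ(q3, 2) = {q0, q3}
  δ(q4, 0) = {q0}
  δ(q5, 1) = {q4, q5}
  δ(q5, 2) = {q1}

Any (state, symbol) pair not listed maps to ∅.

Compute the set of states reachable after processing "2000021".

∅

Start in {q0}.
Read '2': q0→∅; now ∅.
The set is empty and remains empty for the remaining 6 symbols.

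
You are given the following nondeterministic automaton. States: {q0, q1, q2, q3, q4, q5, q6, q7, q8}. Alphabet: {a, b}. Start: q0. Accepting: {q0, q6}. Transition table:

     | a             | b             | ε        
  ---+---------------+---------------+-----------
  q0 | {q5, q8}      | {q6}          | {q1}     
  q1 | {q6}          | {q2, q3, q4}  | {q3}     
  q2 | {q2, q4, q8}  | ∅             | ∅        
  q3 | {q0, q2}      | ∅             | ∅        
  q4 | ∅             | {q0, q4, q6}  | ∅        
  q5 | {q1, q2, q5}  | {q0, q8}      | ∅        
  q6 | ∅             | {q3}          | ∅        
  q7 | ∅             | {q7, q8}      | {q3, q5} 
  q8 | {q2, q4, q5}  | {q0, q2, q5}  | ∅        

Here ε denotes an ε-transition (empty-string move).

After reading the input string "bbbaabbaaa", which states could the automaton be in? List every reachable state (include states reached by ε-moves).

{q0, q1, q2, q3, q4, q5, q6, q8}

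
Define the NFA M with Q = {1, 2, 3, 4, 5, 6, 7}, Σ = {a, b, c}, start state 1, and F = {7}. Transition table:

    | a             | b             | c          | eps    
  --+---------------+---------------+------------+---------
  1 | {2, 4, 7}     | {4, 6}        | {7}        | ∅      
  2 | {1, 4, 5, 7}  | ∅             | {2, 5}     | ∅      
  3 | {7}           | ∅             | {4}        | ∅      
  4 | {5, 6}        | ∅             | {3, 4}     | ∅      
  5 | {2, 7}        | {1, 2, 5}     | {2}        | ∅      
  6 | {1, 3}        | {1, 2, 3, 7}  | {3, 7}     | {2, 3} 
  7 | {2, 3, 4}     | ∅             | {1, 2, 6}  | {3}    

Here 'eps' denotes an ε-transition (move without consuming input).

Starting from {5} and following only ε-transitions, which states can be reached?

{5}

Begin with {5}.
No ε-moves leave this set, so the closure equals the set itself.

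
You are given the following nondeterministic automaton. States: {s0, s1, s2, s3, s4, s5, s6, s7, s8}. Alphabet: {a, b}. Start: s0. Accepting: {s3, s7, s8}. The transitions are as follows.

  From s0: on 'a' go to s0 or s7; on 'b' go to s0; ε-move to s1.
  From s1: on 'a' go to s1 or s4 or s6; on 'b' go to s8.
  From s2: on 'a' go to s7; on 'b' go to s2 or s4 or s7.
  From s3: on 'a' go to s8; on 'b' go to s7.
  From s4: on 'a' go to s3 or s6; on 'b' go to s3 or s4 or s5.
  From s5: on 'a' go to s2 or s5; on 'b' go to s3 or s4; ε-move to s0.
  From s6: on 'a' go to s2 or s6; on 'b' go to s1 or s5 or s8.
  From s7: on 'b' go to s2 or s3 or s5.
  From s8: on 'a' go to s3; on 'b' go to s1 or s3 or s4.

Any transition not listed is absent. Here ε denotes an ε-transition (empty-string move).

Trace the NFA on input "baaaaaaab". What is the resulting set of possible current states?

{s0, s1, s2, s3, s4, s5, s7, s8}

Start: ε-closure({s0}) = {s0, s1}.
Read 'b': s0→{s0}, s1→{s8}; union {s0, s8}; ε-closure = {s0, s1, s8}.
Read 'a': s0→{s0, s7}, s1→{s1, s4, s6}, s8→{s3}; now {s0, s1, s3, s4, s6, s7}.
Read 'a': s0→{s0, s7}, s1→{s1, s4, s6}, s3→{s8}, s4→{s3, s6}, s6→{s2, s6}, s7→∅; now {s0, s1, s2, s3, s4, s6, s7, s8}.
Read 'a': s0→{s0, s7}, s1→{s1, s4, s6}, s2→{s7}, s3→{s8}, s4→{s3, s6}, s6→{s2, s6}, s7→∅, s8→{s3}; now {s0, s1, s2, s3, s4, s6, s7, s8}.
Read 'a': s0→{s0, s7}, s1→{s1, s4, s6}, s2→{s7}, s3→{s8}, s4→{s3, s6}, s6→{s2, s6}, s7→∅, s8→{s3}; now {s0, s1, s2, s3, s4, s6, s7, s8}.
Read 'a': s0→{s0, s7}, s1→{s1, s4, s6}, s2→{s7}, s3→{s8}, s4→{s3, s6}, s6→{s2, s6}, s7→∅, s8→{s3}; now {s0, s1, s2, s3, s4, s6, s7, s8}.
Read 'a': s0→{s0, s7}, s1→{s1, s4, s6}, s2→{s7}, s3→{s8}, s4→{s3, s6}, s6→{s2, s6}, s7→∅, s8→{s3}; now {s0, s1, s2, s3, s4, s6, s7, s8}.
Read 'a': s0→{s0, s7}, s1→{s1, s4, s6}, s2→{s7}, s3→{s8}, s4→{s3, s6}, s6→{s2, s6}, s7→∅, s8→{s3}; now {s0, s1, s2, s3, s4, s6, s7, s8}.
Read 'b': s0→{s0}, s1→{s8}, s2→{s2, s4, s7}, s3→{s7}, s4→{s3, s4, s5}, s6→{s1, s5, s8}, s7→{s2, s3, s5}, s8→{s1, s3, s4}; now {s0, s1, s2, s3, s4, s5, s7, s8}.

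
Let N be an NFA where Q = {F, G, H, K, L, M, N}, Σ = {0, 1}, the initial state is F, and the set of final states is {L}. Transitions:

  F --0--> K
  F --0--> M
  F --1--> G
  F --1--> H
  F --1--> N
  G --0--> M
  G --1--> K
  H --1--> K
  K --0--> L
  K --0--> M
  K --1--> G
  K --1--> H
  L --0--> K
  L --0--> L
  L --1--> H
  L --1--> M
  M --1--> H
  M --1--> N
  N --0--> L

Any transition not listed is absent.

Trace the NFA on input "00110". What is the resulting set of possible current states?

Start in {F}.
Read '0': {F} → {K, M}.
Read '0': {K, M} → {L, M}.
Read '1': {L, M} → {H, M, N}.
Read '1': {H, M, N} → {H, K, N}.
Read '0': {H, K, N} → {L, M}.

{L, M}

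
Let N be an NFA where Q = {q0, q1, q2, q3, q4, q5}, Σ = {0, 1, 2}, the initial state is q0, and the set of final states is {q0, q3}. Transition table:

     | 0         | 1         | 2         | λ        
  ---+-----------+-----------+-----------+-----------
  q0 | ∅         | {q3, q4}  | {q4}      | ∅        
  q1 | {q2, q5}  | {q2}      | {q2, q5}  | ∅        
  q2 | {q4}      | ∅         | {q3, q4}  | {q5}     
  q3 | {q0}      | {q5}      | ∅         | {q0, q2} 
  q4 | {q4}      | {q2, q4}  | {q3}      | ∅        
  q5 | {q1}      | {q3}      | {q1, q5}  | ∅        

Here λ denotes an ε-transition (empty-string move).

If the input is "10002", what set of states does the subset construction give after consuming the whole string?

Start in {q0}.
Read '1': q0→{q3, q4}; union {q3, q4}; ε-closure = {q0, q2, q3, q4, q5}.
Read '0': q0→∅, q2→{q4}, q3→{q0}, q4→{q4}, q5→{q1}; now {q0, q1, q4}.
Read '0': q0→∅, q1→{q2, q5}, q4→{q4}; now {q2, q4, q5}.
Read '0': q2→{q4}, q4→{q4}, q5→{q1}; now {q1, q4}.
Read '2': q1→{q2, q5}, q4→{q3}; union {q2, q3, q5}; ε-closure = {q0, q2, q3, q5}.

{q0, q2, q3, q5}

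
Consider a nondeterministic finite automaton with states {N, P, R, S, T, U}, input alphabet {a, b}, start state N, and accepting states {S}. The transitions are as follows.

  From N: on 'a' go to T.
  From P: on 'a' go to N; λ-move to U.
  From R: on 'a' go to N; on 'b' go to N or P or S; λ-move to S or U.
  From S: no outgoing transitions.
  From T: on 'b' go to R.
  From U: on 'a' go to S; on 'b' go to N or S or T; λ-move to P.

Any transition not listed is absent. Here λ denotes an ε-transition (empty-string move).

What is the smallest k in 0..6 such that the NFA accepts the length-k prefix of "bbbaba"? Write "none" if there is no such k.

none

Start in {N}.
Read 'b': {N} → ∅.
The set is empty and remains empty for the remaining 5 symbols.
No reachable set along the way intersects F.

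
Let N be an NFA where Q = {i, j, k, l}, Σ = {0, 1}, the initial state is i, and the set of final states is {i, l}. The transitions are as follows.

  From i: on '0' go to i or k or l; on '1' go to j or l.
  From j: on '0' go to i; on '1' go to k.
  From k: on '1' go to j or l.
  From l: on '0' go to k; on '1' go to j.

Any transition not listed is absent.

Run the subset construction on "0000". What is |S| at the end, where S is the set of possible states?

3

Start in {i}.
Read '0': {i} → {i, k, l}.
Read '0': {i, k, l} → {i, k, l}.
Read '0': {i, k, l} → {i, k, l}.
Read '0': {i, k, l} → {i, k, l}.
That set has 3 states.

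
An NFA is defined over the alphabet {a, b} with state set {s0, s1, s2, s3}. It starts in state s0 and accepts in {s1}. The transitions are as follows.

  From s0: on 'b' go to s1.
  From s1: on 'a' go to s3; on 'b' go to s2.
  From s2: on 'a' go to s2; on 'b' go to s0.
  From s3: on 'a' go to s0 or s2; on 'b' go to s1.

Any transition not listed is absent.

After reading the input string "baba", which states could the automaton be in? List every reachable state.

{s3}

Start in {s0}.
Read 'b': s0→{s1}; now {s1}.
Read 'a': s1→{s3}; now {s3}.
Read 'b': s3→{s1}; now {s1}.
Read 'a': s1→{s3}; now {s3}.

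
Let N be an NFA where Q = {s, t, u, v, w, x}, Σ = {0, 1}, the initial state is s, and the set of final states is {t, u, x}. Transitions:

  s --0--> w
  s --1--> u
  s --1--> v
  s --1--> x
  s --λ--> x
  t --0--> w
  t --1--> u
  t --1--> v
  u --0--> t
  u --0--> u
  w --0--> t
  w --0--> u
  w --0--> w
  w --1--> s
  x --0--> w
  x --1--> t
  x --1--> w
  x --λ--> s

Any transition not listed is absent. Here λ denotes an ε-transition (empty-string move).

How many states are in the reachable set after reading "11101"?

Start: ε-closure({s}) = {s, x}.
Read '1': s→{u, v, x}, x→{t, w}; union {t, u, v, w, x}; ε-closure = {s, t, u, v, w, x}.
Read '1': s→{u, v, x}, t→{u, v}, u→∅, v→∅, w→{s}, x→{t, w}; now {s, t, u, v, w, x}.
Read '1': s→{u, v, x}, t→{u, v}, u→∅, v→∅, w→{s}, x→{t, w}; now {s, t, u, v, w, x}.
Read '0': s→{w}, t→{w}, u→{t, u}, v→∅, w→{t, u, w}, x→{w}; now {t, u, w}.
Read '1': t→{u, v}, u→∅, w→{s}; union {s, u, v}; ε-closure = {s, u, v, x}.
That set has 4 states.

4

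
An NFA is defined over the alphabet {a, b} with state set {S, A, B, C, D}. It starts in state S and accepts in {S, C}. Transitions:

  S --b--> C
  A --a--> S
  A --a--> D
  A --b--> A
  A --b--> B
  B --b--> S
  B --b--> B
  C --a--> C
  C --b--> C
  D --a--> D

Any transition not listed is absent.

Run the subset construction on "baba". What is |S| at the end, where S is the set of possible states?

Start in {S}.
Read 'b': {S} → {C}.
Read 'a': {C} → {C}.
Read 'b': {C} → {C}.
Read 'a': {C} → {C}.
That set has 1 state.

1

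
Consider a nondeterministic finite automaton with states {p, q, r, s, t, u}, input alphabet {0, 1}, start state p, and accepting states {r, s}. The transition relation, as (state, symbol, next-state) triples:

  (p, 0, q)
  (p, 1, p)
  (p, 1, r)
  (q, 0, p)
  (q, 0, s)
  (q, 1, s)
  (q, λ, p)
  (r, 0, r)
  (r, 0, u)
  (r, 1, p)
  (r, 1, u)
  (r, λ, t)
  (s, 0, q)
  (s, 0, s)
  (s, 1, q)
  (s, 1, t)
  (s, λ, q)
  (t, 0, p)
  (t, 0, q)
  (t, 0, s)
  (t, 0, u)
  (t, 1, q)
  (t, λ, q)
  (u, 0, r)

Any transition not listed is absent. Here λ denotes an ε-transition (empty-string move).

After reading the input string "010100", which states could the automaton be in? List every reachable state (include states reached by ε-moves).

Start in {p}.
Read '0': p→{q}; union {q}; ε-closure = {p, q}.
Read '1': p→{p, r}, q→{s}; union {p, r, s}; ε-closure = {p, q, r, s, t}.
Read '0': p→{q}, q→{p, s}, r→{r, u}, s→{q, s}, t→{p, q, s, u}; union {p, q, r, s, u}; ε-closure = {p, q, r, s, t, u}.
Read '1': p→{p, r}, q→{s}, r→{p, u}, s→{q, t}, t→{q}, u→∅; now {p, q, r, s, t, u}.
Read '0': p→{q}, q→{p, s}, r→{r, u}, s→{q, s}, t→{p, q, s, u}, u→{r}; union {p, q, r, s, u}; ε-closure = {p, q, r, s, t, u}.
Read '0': p→{q}, q→{p, s}, r→{r, u}, s→{q, s}, t→{p, q, s, u}, u→{r}; union {p, q, r, s, u}; ε-closure = {p, q, r, s, t, u}.

{p, q, r, s, t, u}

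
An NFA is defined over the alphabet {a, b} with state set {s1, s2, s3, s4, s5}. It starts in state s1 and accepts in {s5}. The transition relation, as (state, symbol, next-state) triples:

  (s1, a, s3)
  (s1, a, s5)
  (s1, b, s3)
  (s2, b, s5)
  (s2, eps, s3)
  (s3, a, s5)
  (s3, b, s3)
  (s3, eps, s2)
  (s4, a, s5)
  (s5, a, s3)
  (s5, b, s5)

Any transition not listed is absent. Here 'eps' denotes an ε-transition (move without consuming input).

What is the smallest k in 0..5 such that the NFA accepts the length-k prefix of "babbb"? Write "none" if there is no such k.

2

Start in {s1}.
Read 'b': s1→{s3}; union {s3}; ε-closure = {s2, s3}.
Read 'a': s2→∅, s3→{s5}; now {s5}.
None of the earlier sets intersect F, but {s5} does.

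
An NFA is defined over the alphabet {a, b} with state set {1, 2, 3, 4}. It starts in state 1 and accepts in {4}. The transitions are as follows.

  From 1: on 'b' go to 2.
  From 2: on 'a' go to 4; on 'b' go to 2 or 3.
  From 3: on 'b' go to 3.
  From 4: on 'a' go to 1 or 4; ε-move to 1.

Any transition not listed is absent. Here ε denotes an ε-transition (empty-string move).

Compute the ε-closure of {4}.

{1, 4}

Begin with {4}.
ε-move 4 → 1; add 1.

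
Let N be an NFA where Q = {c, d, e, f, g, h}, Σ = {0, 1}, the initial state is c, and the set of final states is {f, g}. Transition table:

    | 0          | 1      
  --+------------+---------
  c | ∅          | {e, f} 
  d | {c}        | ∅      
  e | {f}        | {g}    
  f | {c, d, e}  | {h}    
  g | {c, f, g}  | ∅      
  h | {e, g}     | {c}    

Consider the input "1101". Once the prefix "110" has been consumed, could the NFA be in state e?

Start in {c}.
Read '1': {c} → {e, f}.
Read '1': {e, f} → {g, h}.
Read '0': {g, h} → {c, e, f, g}.
State e is in {c, e, f, g}.

Yes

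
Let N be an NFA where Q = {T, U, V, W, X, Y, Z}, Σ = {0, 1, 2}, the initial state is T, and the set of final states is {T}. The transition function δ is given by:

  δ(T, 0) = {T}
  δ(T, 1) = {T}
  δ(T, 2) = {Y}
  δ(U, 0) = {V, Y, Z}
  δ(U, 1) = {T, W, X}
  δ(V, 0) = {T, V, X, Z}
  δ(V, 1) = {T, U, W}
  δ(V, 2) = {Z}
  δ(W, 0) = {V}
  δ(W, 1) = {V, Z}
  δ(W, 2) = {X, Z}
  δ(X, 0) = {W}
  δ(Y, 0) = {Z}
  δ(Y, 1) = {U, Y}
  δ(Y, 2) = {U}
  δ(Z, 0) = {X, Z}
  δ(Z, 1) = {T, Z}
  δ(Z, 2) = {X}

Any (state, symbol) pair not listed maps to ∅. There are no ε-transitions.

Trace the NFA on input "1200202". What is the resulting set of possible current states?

{X, Z}

Start in {T}.
Read '1': T→{T}; now {T}.
Read '2': T→{Y}; now {Y}.
Read '0': Y→{Z}; now {Z}.
Read '0': Z→{X, Z}; now {X, Z}.
Read '2': X→∅, Z→{X}; now {X}.
Read '0': X→{W}; now {W}.
Read '2': W→{X, Z}; now {X, Z}.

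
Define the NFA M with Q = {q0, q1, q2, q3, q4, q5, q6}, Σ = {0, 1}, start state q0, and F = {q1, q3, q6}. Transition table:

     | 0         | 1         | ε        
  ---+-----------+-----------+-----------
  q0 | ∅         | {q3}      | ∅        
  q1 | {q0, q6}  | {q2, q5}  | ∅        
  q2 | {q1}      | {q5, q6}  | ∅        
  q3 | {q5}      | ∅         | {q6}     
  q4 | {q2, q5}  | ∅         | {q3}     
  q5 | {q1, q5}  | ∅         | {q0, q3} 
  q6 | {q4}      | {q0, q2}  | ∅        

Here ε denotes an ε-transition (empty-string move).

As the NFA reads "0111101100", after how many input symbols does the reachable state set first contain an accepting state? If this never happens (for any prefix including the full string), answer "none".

none

Start in {q0}.
Read '0': {q0} → ∅.
The set is empty and remains empty for the remaining 9 symbols.
No reachable set along the way intersects F.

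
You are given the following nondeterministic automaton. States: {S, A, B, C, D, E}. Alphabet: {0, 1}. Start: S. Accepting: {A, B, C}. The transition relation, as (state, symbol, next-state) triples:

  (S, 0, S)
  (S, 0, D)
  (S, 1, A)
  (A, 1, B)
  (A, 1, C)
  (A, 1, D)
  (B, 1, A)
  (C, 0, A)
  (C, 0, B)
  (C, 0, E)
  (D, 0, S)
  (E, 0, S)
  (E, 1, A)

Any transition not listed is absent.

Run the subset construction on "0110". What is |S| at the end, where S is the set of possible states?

Start in {S}.
Read '0': S→{S, D}; now {S, D}.
Read '1': S→{A}, D→∅; now {A}.
Read '1': A→{B, C, D}; now {B, C, D}.
Read '0': B→∅, C→{A, B, E}, D→{S}; now {S, A, B, E}.
That set has 4 states.

4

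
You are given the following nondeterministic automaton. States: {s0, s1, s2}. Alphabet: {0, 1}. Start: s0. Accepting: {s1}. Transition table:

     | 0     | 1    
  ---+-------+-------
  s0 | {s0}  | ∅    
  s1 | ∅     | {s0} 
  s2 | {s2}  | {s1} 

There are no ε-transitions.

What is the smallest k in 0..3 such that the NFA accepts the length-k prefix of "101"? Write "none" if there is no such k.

none

Start in {s0}.
Read '1': {s0} → ∅.
The set is empty and remains empty for the remaining 2 symbols.
No reachable set along the way intersects F.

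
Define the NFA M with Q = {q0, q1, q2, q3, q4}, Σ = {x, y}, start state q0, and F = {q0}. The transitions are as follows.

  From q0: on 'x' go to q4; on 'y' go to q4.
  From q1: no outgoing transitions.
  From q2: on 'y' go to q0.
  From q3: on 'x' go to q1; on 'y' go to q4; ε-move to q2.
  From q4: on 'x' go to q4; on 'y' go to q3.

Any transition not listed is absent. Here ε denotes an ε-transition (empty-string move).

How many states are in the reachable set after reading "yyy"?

2

Start in {q0}.
Read 'y': q0→{q4}; now {q4}.
Read 'y': q4→{q3}; union {q3}; ε-closure = {q2, q3}.
Read 'y': q2→{q0}, q3→{q4}; now {q0, q4}.
That set has 2 states.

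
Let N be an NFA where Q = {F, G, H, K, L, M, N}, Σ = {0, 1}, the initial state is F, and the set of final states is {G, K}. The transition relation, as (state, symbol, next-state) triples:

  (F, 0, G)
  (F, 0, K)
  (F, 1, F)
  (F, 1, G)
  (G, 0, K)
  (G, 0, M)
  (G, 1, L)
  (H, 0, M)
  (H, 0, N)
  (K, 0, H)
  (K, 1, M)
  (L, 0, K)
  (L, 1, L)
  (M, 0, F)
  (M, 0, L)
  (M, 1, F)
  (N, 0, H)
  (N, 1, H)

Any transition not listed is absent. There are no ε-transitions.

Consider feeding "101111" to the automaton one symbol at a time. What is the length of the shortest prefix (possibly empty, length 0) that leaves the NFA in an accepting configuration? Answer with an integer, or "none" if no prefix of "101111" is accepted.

Start in {F}.
Read '1': {F} → {F, G}.
None of the earlier sets intersect F, but {F, G} does.

1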